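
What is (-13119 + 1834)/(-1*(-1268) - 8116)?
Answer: 11285/6848 ≈ 1.6479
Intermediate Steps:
(-13119 + 1834)/(-1*(-1268) - 8116) = -11285/(1268 - 8116) = -11285/(-6848) = -11285*(-1/6848) = 11285/6848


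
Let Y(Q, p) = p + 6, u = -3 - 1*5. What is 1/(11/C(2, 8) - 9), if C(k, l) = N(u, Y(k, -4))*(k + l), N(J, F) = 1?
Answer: -10/79 ≈ -0.12658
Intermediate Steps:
u = -8 (u = -3 - 5 = -8)
Y(Q, p) = 6 + p
C(k, l) = k + l (C(k, l) = 1*(k + l) = k + l)
1/(11/C(2, 8) - 9) = 1/(11/(2 + 8) - 9) = 1/(11/10 - 9) = 1/(-79/10) = -10/79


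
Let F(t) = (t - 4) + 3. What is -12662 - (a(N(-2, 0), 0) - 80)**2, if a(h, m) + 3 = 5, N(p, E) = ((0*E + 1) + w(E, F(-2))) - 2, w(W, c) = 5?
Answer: -18746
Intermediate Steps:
F(t) = -1 + t (F(t) = (-4 + t) + 3 = -1 + t)
N(p, E) = 4 (N(p, E) = ((0*E + 1) + 5) - 2 = ((0 + 1) + 5) - 2 = (1 + 5) - 2 = 6 - 2 = 4)
a(h, m) = 2 (a(h, m) = -3 + 5 = 2)
-12662 - (a(N(-2, 0), 0) - 80)**2 = -12662 - (2 - 80)**2 = -12662 - 1*(-78)**2 = -12662 - 1*6084 = -12662 - 6084 = -18746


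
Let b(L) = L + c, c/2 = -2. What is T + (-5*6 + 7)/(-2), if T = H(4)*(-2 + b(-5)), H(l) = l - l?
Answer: 23/2 ≈ 11.500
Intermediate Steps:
c = -4 (c = 2*(-2) = -4)
H(l) = 0
b(L) = -4 + L (b(L) = L - 4 = -4 + L)
T = 0 (T = 0*(-2 + (-4 - 5)) = 0*(-2 - 9) = 0*(-11) = 0)
T + (-5*6 + 7)/(-2) = 0 + (-5*6 + 7)/(-2) = 0 + (-30 + 7)*(-1/2) = 0 - 23*(-1/2) = 0 + 23/2 = 23/2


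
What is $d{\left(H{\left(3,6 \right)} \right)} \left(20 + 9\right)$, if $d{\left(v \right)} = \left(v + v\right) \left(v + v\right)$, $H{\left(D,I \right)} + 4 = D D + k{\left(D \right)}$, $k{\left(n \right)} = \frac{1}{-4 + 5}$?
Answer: $4176$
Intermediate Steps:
$k{\left(n \right)} = 1$ ($k{\left(n \right)} = 1^{-1} = 1$)
$H{\left(D,I \right)} = -3 + D^{2}$ ($H{\left(D,I \right)} = -4 + \left(D D + 1\right) = -4 + \left(D^{2} + 1\right) = -4 + \left(1 + D^{2}\right) = -3 + D^{2}$)
$d{\left(v \right)} = 4 v^{2}$ ($d{\left(v \right)} = 2 v 2 v = 4 v^{2}$)
$d{\left(H{\left(3,6 \right)} \right)} \left(20 + 9\right) = 4 \left(-3 + 3^{2}\right)^{2} \left(20 + 9\right) = 4 \left(-3 + 9\right)^{2} \cdot 29 = 4 \cdot 6^{2} \cdot 29 = 4 \cdot 36 \cdot 29 = 144 \cdot 29 = 4176$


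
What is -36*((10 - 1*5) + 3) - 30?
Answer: -318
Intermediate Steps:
-36*((10 - 1*5) + 3) - 30 = -36*((10 - 5) + 3) - 30 = -36*(5 + 3) - 30 = -36*8 - 30 = -288 - 30 = -318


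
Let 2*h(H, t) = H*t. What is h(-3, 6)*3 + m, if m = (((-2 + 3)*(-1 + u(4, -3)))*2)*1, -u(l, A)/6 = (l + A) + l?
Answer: -89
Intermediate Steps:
u(l, A) = -12*l - 6*A (u(l, A) = -6*((l + A) + l) = -6*((A + l) + l) = -6*(A + 2*l) = -12*l - 6*A)
h(H, t) = H*t/2 (h(H, t) = (H*t)/2 = H*t/2)
m = -62 (m = (((-2 + 3)*(-1 + (-12*4 - 6*(-3))))*2)*1 = ((1*(-1 + (-48 + 18)))*2)*1 = ((1*(-1 - 30))*2)*1 = ((1*(-31))*2)*1 = -31*2*1 = -62*1 = -62)
h(-3, 6)*3 + m = ((½)*(-3)*6)*3 - 62 = -9*3 - 62 = -27 - 62 = -89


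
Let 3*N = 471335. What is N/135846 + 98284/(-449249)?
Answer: 171692312623/183086038962 ≈ 0.93777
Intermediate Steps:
N = 471335/3 (N = (1/3)*471335 = 471335/3 ≈ 1.5711e+5)
N/135846 + 98284/(-449249) = (471335/3)/135846 + 98284/(-449249) = (471335/3)*(1/135846) + 98284*(-1/449249) = 471335/407538 - 98284/449249 = 171692312623/183086038962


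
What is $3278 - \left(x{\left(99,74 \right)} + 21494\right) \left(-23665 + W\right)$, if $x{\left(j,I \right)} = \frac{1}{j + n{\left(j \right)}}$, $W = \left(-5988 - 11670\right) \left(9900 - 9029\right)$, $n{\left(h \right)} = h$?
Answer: $\frac{65555620589623}{198} \approx 3.3109 \cdot 10^{11}$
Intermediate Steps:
$W = -15380118$ ($W = \left(-17658\right) 871 = -15380118$)
$x{\left(j,I \right)} = \frac{1}{2 j}$ ($x{\left(j,I \right)} = \frac{1}{j + j} = \frac{1}{2 j}$)
$3278 - \left(x{\left(99,74 \right)} + 21494\right) \left(-23665 + W\right) = 3278 - \left(\frac{1}{2 \cdot 99} + 21494\right) \left(-23665 - 15380118\right) = 3278 - \left(\frac{1}{2} \cdot \frac{1}{99} + 21494\right) \left(-15403783\right) = 3278 - \left(\frac{1}{198} + 21494\right) \left(-15403783\right) = 3278 - \frac{4255813}{198} \left(-15403783\right) = 3278 - - \frac{65555619940579}{198} = 3278 + \frac{65555619940579}{198} = \frac{65555620589623}{198}$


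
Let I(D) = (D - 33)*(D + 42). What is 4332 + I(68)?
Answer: 8182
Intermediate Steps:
I(D) = (-33 + D)*(42 + D)
4332 + I(68) = 4332 + (-1386 + 68² + 9*68) = 4332 + (-1386 + 4624 + 612) = 4332 + 3850 = 8182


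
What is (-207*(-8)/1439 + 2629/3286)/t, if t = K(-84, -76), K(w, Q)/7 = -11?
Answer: -1317821/52014094 ≈ -0.025336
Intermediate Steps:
K(w, Q) = -77 (K(w, Q) = 7*(-11) = -77)
t = -77
(-207*(-8)/1439 + 2629/3286)/t = (-207*(-8)/1439 + 2629/3286)/(-77) = (1656*(1/1439) + 2629*(1/3286))*(-1/77) = (1656/1439 + 2629/3286)*(-1/77) = (9224747/4728554)*(-1/77) = -1317821/52014094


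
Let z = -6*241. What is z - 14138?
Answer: -15584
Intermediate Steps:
z = -1446
z - 14138 = -1446 - 14138 = -15584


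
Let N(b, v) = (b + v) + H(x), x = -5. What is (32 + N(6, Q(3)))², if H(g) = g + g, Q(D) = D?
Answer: 961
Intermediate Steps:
H(g) = 2*g
N(b, v) = -10 + b + v (N(b, v) = (b + v) + 2*(-5) = (b + v) - 10 = -10 + b + v)
(32 + N(6, Q(3)))² = (32 + (-10 + 6 + 3))² = (32 - 1)² = 31² = 961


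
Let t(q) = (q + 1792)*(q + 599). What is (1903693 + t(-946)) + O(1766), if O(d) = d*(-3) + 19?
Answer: 1604852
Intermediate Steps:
t(q) = (599 + q)*(1792 + q) (t(q) = (1792 + q)*(599 + q) = (599 + q)*(1792 + q))
O(d) = 19 - 3*d (O(d) = -3*d + 19 = 19 - 3*d)
(1903693 + t(-946)) + O(1766) = (1903693 + (1073408 + (-946)² + 2391*(-946))) + (19 - 3*1766) = (1903693 + (1073408 + 894916 - 2261886)) + (19 - 5298) = (1903693 - 293562) - 5279 = 1610131 - 5279 = 1604852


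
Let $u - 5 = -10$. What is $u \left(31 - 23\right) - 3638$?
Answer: $-3678$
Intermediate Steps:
$u = -5$ ($u = 5 - 10 = -5$)
$u \left(31 - 23\right) - 3638 = - 5 \left(31 - 23\right) - 3638 = \left(-5\right) 8 - 3638 = -40 - 3638 = -3678$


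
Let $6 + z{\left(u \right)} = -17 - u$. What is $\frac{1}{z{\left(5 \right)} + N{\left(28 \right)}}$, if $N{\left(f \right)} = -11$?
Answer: $- \frac{1}{39} \approx -0.025641$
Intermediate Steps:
$z{\left(u \right)} = -23 - u$ ($z{\left(u \right)} = -6 - \left(17 + u\right) = -23 - u$)
$\frac{1}{z{\left(5 \right)} + N{\left(28 \right)}} = \frac{1}{\left(-23 - 5\right) - 11} = \frac{1}{-28 - 11} = \frac{1}{-39} = - \frac{1}{39}$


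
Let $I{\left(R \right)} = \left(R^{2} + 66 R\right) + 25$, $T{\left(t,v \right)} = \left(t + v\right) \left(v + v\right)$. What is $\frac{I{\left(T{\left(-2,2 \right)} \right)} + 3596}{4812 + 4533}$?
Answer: $\frac{1207}{3115} \approx 0.38748$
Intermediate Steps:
$T{\left(t,v \right)} = 2 v \left(t + v\right)$ ($T{\left(t,v \right)} = \left(t + v\right) 2 v = 2 v \left(t + v\right)$)
$I{\left(R \right)} = 25 + R^{2} + 66 R$
$\frac{I{\left(T{\left(-2,2 \right)} \right)} + 3596}{4812 + 4533} = \frac{\left(25 + \left(2 \cdot 2 \left(-2 + 2\right)\right)^{2} + 66 \cdot 2 \cdot 2 \left(-2 + 2\right)\right) + 3596}{4812 + 4533} = \frac{\left(25 + \left(2 \cdot 2 \cdot 0\right)^{2} + 66 \cdot 2 \cdot 2 \cdot 0\right) + 3596}{9345} = \left(\left(25 + 0^{2} + 66 \cdot 0\right) + 3596\right) \frac{1}{9345} = \left(\left(25 + 0 + 0\right) + 3596\right) \frac{1}{9345} = \left(25 + 3596\right) \frac{1}{9345} = 3621 \cdot \frac{1}{9345} = \frac{1207}{3115}$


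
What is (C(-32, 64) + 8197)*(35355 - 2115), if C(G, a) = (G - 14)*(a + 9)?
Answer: 160848360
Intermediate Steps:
C(G, a) = (-14 + G)*(9 + a)
(C(-32, 64) + 8197)*(35355 - 2115) = ((-126 - 14*64 + 9*(-32) - 32*64) + 8197)*(35355 - 2115) = ((-126 - 896 - 288 - 2048) + 8197)*33240 = (-3358 + 8197)*33240 = 4839*33240 = 160848360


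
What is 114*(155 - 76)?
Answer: 9006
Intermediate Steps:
114*(155 - 76) = 114*79 = 9006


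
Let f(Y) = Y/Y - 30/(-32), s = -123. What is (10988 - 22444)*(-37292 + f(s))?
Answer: 427194956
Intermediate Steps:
f(Y) = 31/16 (f(Y) = 1 - 30*(-1/32) = 1 + 15/16 = 31/16)
(10988 - 22444)*(-37292 + f(s)) = (10988 - 22444)*(-37292 + 31/16) = -11456*(-596641/16) = 427194956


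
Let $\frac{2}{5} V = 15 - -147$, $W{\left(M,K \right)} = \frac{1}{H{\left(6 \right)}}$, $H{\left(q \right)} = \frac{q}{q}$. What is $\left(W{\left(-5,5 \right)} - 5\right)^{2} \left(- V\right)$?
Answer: $-6480$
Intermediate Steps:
$H{\left(q \right)} = 1$
$W{\left(M,K \right)} = 1$ ($W{\left(M,K \right)} = 1^{-1} = 1$)
$V = 405$ ($V = \frac{5 \left(15 - -147\right)}{2} = \frac{5 \left(15 + 147\right)}{2} = \frac{5}{2} \cdot 162 = 405$)
$\left(W{\left(-5,5 \right)} - 5\right)^{2} \left(- V\right) = \left(1 - 5\right)^{2} \left(\left(-1\right) 405\right) = \left(-4\right)^{2} \left(-405\right) = 16 \left(-405\right) = -6480$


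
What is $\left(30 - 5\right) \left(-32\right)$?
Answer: $-800$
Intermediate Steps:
$\left(30 - 5\right) \left(-32\right) = 25 \left(-32\right) = -800$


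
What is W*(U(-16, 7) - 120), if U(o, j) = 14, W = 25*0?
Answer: 0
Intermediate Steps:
W = 0
W*(U(-16, 7) - 120) = 0*(14 - 120) = 0*(-106) = 0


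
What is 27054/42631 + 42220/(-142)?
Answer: -898019576/3026801 ≈ -296.69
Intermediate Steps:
27054/42631 + 42220/(-142) = 27054*(1/42631) + 42220*(-1/142) = 27054/42631 - 21110/71 = -898019576/3026801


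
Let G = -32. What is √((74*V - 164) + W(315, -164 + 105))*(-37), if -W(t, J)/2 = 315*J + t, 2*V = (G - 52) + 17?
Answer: -37*√33897 ≈ -6812.1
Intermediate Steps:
V = -67/2 (V = ((-32 - 52) + 17)/2 = (-84 + 17)/2 = (½)*(-67) = -67/2 ≈ -33.500)
W(t, J) = -630*J - 2*t (W(t, J) = -2*(315*J + t) = -2*(t + 315*J) = -630*J - 2*t)
√((74*V - 164) + W(315, -164 + 105))*(-37) = √((74*(-67/2) - 164) + (-630*(-164 + 105) - 2*315))*(-37) = √((-2479 - 164) + (-630*(-59) - 630))*(-37) = √(-2643 + (37170 - 630))*(-37) = √(-2643 + 36540)*(-37) = √33897*(-37) = -37*√33897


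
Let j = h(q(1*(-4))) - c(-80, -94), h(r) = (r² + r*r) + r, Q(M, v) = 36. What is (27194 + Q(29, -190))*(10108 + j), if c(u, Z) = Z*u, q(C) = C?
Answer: 71233680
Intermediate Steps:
h(r) = r + 2*r² (h(r) = (r² + r²) + r = 2*r² + r = r + 2*r²)
j = -7492 (j = (1*(-4))*(1 + 2*(1*(-4))) - (-94)*(-80) = -4*(1 + 2*(-4)) - 1*7520 = -4*(1 - 8) - 7520 = -4*(-7) - 7520 = 28 - 7520 = -7492)
(27194 + Q(29, -190))*(10108 + j) = (27194 + 36)*(10108 - 7492) = 27230*2616 = 71233680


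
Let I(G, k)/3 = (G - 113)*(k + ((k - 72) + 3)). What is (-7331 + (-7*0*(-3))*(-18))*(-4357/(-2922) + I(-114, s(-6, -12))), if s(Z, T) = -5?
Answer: -1152470111585/2922 ≈ -3.9441e+8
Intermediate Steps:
I(G, k) = 3*(-113 + G)*(-69 + 2*k) (I(G, k) = 3*((G - 113)*(k + ((k - 72) + 3))) = 3*((-113 + G)*(k + ((-72 + k) + 3))) = 3*((-113 + G)*(k + (-69 + k))) = 3*((-113 + G)*(-69 + 2*k)) = 3*(-113 + G)*(-69 + 2*k))
(-7331 + (-7*0*(-3))*(-18))*(-4357/(-2922) + I(-114, s(-6, -12))) = (-7331 + (-7*0*(-3))*(-18))*(-4357/(-2922) + (23391 - 678*(-5) - 207*(-114) + 6*(-114)*(-5))) = (-7331 + (0*(-3))*(-18))*(-4357*(-1/2922) + (23391 + 3390 + 23598 + 3420)) = (-7331 + 0*(-18))*(4357/2922 + 53799) = (-7331 + 0)*(157205035/2922) = -7331*157205035/2922 = -1152470111585/2922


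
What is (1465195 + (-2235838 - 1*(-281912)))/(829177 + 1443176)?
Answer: -488731/2272353 ≈ -0.21508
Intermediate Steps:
(1465195 + (-2235838 - 1*(-281912)))/(829177 + 1443176) = (1465195 + (-2235838 + 281912))/2272353 = (1465195 - 1953926)*(1/2272353) = -488731*1/2272353 = -488731/2272353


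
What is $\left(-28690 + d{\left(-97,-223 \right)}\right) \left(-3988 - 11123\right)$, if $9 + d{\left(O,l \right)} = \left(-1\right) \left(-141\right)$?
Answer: $431539938$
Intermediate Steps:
$d{\left(O,l \right)} = 132$ ($d{\left(O,l \right)} = -9 - -141 = -9 + 141 = 132$)
$\left(-28690 + d{\left(-97,-223 \right)}\right) \left(-3988 - 11123\right) = \left(-28690 + 132\right) \left(-3988 - 11123\right) = \left(-28558\right) \left(-15111\right) = 431539938$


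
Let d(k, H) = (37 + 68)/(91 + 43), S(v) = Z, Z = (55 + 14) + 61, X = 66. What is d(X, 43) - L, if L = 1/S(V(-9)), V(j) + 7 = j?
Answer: 3379/4355 ≈ 0.77589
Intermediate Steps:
V(j) = -7 + j
Z = 130 (Z = 69 + 61 = 130)
S(v) = 130
d(k, H) = 105/134
L = 1/130 ≈ 0.0076923
d(X, 43) - L = 105/134 - 1*1/130 = 105/134 - 1/130 = 3379/4355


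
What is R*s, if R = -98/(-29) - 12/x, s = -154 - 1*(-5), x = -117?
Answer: -586762/1131 ≈ -518.80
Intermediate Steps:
s = -149 (s = -154 + 5 = -149)
R = 3938/1131 (R = -98/(-29) - 12/(-117) = -98*(-1/29) - 12*(-1/117) = 98/29 + 4/39 = 3938/1131 ≈ 3.4819)
R*s = (3938/1131)*(-149) = -586762/1131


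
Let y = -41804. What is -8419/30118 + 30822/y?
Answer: -160030609/157381609 ≈ -1.0168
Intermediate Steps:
-8419/30118 + 30822/y = -8419/30118 + 30822/(-41804) = -8419*1/30118 + 30822*(-1/41804) = -8419/30118 - 15411/20902 = -160030609/157381609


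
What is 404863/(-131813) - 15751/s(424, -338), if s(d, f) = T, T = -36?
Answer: 2061611495/4745268 ≈ 434.46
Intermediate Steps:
s(d, f) = -36
404863/(-131813) - 15751/s(424, -338) = 404863/(-131813) - 15751/(-36) = 404863*(-1/131813) - 15751*(-1/36) = -404863/131813 + 15751/36 = 2061611495/4745268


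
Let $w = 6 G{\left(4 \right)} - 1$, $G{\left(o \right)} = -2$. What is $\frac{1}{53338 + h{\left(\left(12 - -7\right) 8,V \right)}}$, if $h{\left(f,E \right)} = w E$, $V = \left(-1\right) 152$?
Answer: $\frac{1}{55314} \approx 1.8079 \cdot 10^{-5}$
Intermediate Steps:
$w = -13$ ($w = 6 \left(-2\right) - 1 = -12 - 1 = -13$)
$V = -152$
$h{\left(f,E \right)} = - 13 E$
$\frac{1}{53338 + h{\left(\left(12 - -7\right) 8,V \right)}} = \frac{1}{53338 - -1976} = \frac{1}{53338 + 1976} = \frac{1}{55314}$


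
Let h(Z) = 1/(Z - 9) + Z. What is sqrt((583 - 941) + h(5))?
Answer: 3*I*sqrt(157)/2 ≈ 18.795*I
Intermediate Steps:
h(Z) = Z + 1/(-9 + Z) (h(Z) = 1/(-9 + Z) + Z = Z + 1/(-9 + Z))
sqrt((583 - 941) + h(5)) = sqrt((583 - 941) + (1 + 5**2 - 9*5)/(-9 + 5)) = sqrt(-358 + (1 + 25 - 45)/(-4)) = sqrt(-358 - 1/4*(-19)) = sqrt(-358 + 19/4) = sqrt(-1413/4) = 3*I*sqrt(157)/2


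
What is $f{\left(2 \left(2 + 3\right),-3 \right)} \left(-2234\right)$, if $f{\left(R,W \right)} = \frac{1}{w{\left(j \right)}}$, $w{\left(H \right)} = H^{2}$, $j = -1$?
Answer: $-2234$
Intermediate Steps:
$f{\left(R,W \right)} = 1$ ($f{\left(R,W \right)} = \frac{1}{\left(-1\right)^{2}} = 1^{-1} = 1$)
$f{\left(2 \left(2 + 3\right),-3 \right)} \left(-2234\right) = 1 \left(-2234\right) = -2234$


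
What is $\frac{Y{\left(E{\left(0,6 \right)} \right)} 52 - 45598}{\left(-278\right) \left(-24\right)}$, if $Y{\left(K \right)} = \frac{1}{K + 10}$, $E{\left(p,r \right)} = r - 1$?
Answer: $- \frac{341959}{50040} \approx -6.8337$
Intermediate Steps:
$E{\left(p,r \right)} = -1 + r$
$Y{\left(K \right)} = \frac{1}{10 + K}$
$\frac{Y{\left(E{\left(0,6 \right)} \right)} 52 - 45598}{\left(-278\right) \left(-24\right)} = \frac{\frac{1}{10 + \left(-1 + 6\right)} 52 - 45598}{\left(-278\right) \left(-24\right)} = \frac{\frac{1}{10 + 5} \cdot 52 - 45598}{6672} = \left(\frac{1}{15} \cdot 52 - 45598\right) \frac{1}{6672} = \left(\frac{52}{15} - 45598\right) \frac{1}{6672} = \left(- \frac{683918}{15}\right) \frac{1}{6672} = - \frac{341959}{50040}$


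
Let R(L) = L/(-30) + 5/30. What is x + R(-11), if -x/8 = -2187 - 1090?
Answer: 393248/15 ≈ 26217.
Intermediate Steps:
R(L) = ⅙ - L/30 (R(L) = L*(-1/30) + 5*(1/30) = -L/30 + ⅙ = ⅙ - L/30)
x = 26216 (x = -8*(-2187 - 1090) = -8*(-3277) = 26216)
x + R(-11) = 26216 + (⅙ - 1/30*(-11)) = 26216 + (⅙ + 11/30) = 26216 + 8/15 = 393248/15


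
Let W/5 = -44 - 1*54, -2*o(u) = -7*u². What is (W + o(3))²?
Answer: 840889/4 ≈ 2.1022e+5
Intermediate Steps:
o(u) = 7*u²/2 (o(u) = -(-7)*u²/2 = 7*u²/2)
W = -490 (W = 5*(-44 - 1*54) = 5*(-44 - 54) = 5*(-98) = -490)
(W + o(3))² = (-490 + (7/2)*3²)² = (-490 + (7/2)*9)² = (-490 + 63/2)² = (-917/2)² = 840889/4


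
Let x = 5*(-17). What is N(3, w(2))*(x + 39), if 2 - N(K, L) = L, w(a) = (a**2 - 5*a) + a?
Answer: -276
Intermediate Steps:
w(a) = a**2 - 4*a
N(K, L) = 2 - L
x = -85
N(3, w(2))*(x + 39) = (2 - 2*(-4 + 2))*(-85 + 39) = (2 - 2*(-2))*(-46) = (2 - 1*(-4))*(-46) = (2 + 4)*(-46) = 6*(-46) = -276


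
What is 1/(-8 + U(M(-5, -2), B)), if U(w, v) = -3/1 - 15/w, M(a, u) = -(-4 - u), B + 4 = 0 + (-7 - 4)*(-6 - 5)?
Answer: -2/37 ≈ -0.054054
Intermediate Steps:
B = 117 (B = -4 + (0 + (-7 - 4)*(-6 - 5)) = -4 + (0 - 11*(-11)) = -4 + (0 + 121) = -4 + 121 = 117)
M(a, u) = 4 + u
U(w, v) = -3 - 15/w (U(w, v) = -3*1 - 15/w = -3 - 15/w)
1/(-8 + U(M(-5, -2), B)) = 1/(-8 + (-3 - 15/(4 - 2))) = 1/(-8 + (-3 - 15/2)) = 1/(-8 - 21/2) = 1/(-37/2) = -2/37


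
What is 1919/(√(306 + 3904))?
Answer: 1919*√4210/4210 ≈ 29.576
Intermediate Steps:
1919/(√(306 + 3904)) = 1919/(√4210) = 1919*(√4210/4210) = 1919*√4210/4210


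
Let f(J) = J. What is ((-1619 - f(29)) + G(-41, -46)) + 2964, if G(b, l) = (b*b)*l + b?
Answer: -76051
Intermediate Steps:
G(b, l) = b + l*b**2 (G(b, l) = b**2*l + b = l*b**2 + b = b + l*b**2)
((-1619 - f(29)) + G(-41, -46)) + 2964 = ((-1619 - 1*29) - 41*(1 - 41*(-46))) + 2964 = ((-1619 - 29) - 41*(1 + 1886)) + 2964 = (-1648 - 41*1887) + 2964 = (-1648 - 77367) + 2964 = -79015 + 2964 = -76051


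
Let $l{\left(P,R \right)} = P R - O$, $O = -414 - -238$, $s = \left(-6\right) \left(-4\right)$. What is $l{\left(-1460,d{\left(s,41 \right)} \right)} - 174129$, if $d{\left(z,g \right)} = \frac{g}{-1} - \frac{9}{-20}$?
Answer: $-114750$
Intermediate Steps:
$s = 24$
$d{\left(z,g \right)} = \frac{9}{20} - g$ ($d{\left(z,g \right)} = g \left(-1\right) - - \frac{9}{20} = - g + \frac{9}{20} = \frac{9}{20} - g$)
$O = -176$ ($O = -414 + 238 = -176$)
$l{\left(P,R \right)} = 176 + P R$ ($l{\left(P,R \right)} = P R - -176 = P R + 176 = 176 + P R$)
$l{\left(-1460,d{\left(s,41 \right)} \right)} - 174129 = \left(176 - 1460 \left(\frac{9}{20} - 41\right)\right) - 174129 = \left(176 - -59203\right) - 174129 = \left(176 + 59203\right) - 174129 = 59379 - 174129 = -114750$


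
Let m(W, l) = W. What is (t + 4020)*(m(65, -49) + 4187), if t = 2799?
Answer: 28994388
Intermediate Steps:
(t + 4020)*(m(65, -49) + 4187) = (2799 + 4020)*(65 + 4187) = 6819*4252 = 28994388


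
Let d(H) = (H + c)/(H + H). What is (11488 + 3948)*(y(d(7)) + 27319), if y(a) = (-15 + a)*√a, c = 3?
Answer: 421696084 - 1543600*√35/49 ≈ 4.2151e+8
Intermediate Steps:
d(H) = (3 + H)/(2*H) (d(H) = (H + 3)/(H + H) = (3 + H)/((2*H)) = (3 + H)*(1/(2*H)) = (3 + H)/(2*H))
y(a) = √a*(-15 + a)
(11488 + 3948)*(y(d(7)) + 27319) = (11488 + 3948)*(√((½)*(3 + 7)/7)*(-15 + (½)*(3 + 7)/7) + 27319) = 15436*(√((½)*(⅐)*10)*(-15 + (½)*(⅐)*10) + 27319) = 15436*(√(5/7)*(-15 + 5/7) + 27319) = 15436*((√35/7)*(-100/7) + 27319) = 15436*(-100*√35/49 + 27319) = 15436*(27319 - 100*√35/49) = 421696084 - 1543600*√35/49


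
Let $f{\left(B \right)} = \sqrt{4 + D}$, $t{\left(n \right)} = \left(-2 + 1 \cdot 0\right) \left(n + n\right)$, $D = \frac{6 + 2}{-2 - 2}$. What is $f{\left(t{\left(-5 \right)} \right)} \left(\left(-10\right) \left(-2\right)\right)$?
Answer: $20 \sqrt{2} \approx 28.284$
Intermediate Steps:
$D = -2$ ($D = \frac{8}{-4} = 8 \left(- \frac{1}{4}\right) = -2$)
$t{\left(n \right)} = - 4 n$ ($t{\left(n \right)} = \left(-2 + 0\right) 2 n = - 2 \cdot 2 n = - 4 n$)
$f{\left(B \right)} = \sqrt{2}$ ($f{\left(B \right)} = \sqrt{4 - 2} = \sqrt{2}$)
$f{\left(t{\left(-5 \right)} \right)} \left(\left(-10\right) \left(-2\right)\right) = \sqrt{2} \left(\left(-10\right) \left(-2\right)\right) = \sqrt{2} \cdot 20 = 20 \sqrt{2}$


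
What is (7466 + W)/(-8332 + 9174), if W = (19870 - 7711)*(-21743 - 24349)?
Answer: -280212581/421 ≈ -6.6559e+5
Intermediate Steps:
W = -560432628 (W = 12159*(-46092) = -560432628)
(7466 + W)/(-8332 + 9174) = (7466 - 560432628)/(-8332 + 9174) = -560425162/842 = -560425162*1/842 = -280212581/421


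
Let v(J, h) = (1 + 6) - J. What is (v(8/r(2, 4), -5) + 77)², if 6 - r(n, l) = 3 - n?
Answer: 169744/25 ≈ 6789.8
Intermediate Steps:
r(n, l) = 3 + n (r(n, l) = 6 - (3 - n) = 6 + (-3 + n) = 3 + n)
v(J, h) = 7 - J
(v(8/r(2, 4), -5) + 77)² = ((7 - 8/(3 + 2)) + 77)² = ((7 - 8/5) + 77)² = (27/5 + 77)² = (412/5)² = 169744/25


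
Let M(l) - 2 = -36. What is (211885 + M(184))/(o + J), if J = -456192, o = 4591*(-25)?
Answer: -211851/570967 ≈ -0.37104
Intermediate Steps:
o = -114775
M(l) = -34 (M(l) = 2 - 36 = -34)
(211885 + M(184))/(o + J) = (211885 - 34)/(-114775 - 456192) = 211851/(-570967) = 211851*(-1/570967) = -211851/570967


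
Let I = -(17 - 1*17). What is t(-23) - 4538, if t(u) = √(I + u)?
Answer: -4538 + I*√23 ≈ -4538.0 + 4.7958*I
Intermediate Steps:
I = 0 (I = -(17 - 17) = -1*0 = 0)
t(u) = √u (t(u) = √(0 + u) = √u)
t(-23) - 4538 = √(-23) - 4538 = I*√23 - 4538 = -4538 + I*√23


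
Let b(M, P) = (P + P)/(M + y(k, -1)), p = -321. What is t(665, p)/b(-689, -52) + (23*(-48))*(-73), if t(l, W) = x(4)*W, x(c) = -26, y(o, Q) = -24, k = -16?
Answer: 551241/4 ≈ 1.3781e+5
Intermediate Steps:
t(l, W) = -26*W
b(M, P) = 2*P/(-24 + M) (b(M, P) = (P + P)/(M - 24) = (2*P)/(-24 + M) = 2*P/(-24 + M))
t(665, p)/b(-689, -52) + (23*(-48))*(-73) = (-26*(-321))/((2*(-52)/(-24 - 689))) + (23*(-48))*(-73) = 8346/((2*(-52)/(-713))) - 1104*(-73) = 8346/((2*(-52)*(-1/713))) + 80592 = 8346/(104/713) + 80592 = 8346*(713/104) + 80592 = 228873/4 + 80592 = 551241/4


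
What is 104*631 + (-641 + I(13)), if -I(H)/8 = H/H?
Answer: 64975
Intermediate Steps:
I(H) = -8 (I(H) = -8*H/H = -8*1 = -8)
104*631 + (-641 + I(13)) = 104*631 + (-641 - 8) = 65624 - 649 = 64975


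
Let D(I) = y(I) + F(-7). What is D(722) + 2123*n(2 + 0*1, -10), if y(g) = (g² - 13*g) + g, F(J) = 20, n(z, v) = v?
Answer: 491410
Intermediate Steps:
y(g) = g² - 12*g
D(I) = 20 + I*(-12 + I) (D(I) = I*(-12 + I) + 20 = 20 + I*(-12 + I))
D(722) + 2123*n(2 + 0*1, -10) = (20 + 722*(-12 + 722)) + 2123*(-10) = (20 + 722*710) - 21230 = (20 + 512620) - 21230 = 512640 - 21230 = 491410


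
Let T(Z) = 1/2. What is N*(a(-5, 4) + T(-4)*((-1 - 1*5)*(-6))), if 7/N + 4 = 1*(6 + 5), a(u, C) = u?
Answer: 13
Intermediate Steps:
T(Z) = ½
N = 1 (N = 7/(-4 + 1*(6 + 5)) = 7/(-4 + 1*11) = 7/(-4 + 11) = 7/7 = 7*(⅐) = 1)
N*(a(-5, 4) + T(-4)*((-1 - 1*5)*(-6))) = 1*(-5 + ((-1 - 1*5)*(-6))/2) = 1*(-5 + ((-1 - 5)*(-6))/2) = 1*(-5 + (-6*(-6))/2) = 1*(-5 + (½)*36) = 1*(-5 + 18) = 1*13 = 13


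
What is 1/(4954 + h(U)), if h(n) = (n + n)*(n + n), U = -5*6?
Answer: 1/8554 ≈ 0.00011690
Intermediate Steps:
U = -30
h(n) = 4*n**2 (h(n) = (2*n)*(2*n) = 4*n**2)
1/(4954 + h(U)) = 1/(4954 + 4*(-30)**2) = 1/(4954 + 4*900) = 1/(4954 + 3600) = 1/8554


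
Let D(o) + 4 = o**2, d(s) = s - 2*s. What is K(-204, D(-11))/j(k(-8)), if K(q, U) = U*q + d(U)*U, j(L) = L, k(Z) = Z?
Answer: 37557/8 ≈ 4694.6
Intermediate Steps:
d(s) = -s
D(o) = -4 + o**2
K(q, U) = -U**2 + U*q (K(q, U) = U*q + (-U)*U = U*q - U**2 = -U**2 + U*q)
K(-204, D(-11))/j(k(-8)) = ((-4 + (-11)**2)*(-204 - (-4 + (-11)**2)))/(-8) = ((-4 + 121)*(-204 - (-4 + 121)))*(-1/8) = (117*(-204 - 1*117))*(-1/8) = (117*(-204 - 117))*(-1/8) = (117*(-321))*(-1/8) = -37557*(-1/8) = 37557/8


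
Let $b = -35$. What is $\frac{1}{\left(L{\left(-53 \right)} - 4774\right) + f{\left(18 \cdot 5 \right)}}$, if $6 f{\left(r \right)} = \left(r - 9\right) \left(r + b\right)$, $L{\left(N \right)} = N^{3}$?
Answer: $- \frac{2}{305817} \approx -6.5399 \cdot 10^{-6}$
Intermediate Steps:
$f{\left(r \right)} = \frac{\left(-35 + r\right) \left(-9 + r\right)}{6}$ ($f{\left(r \right)} = \frac{\left(r - 9\right) \left(r - 35\right)}{6} = \frac{\left(-9 + r\right) \left(-35 + r\right)}{6} = \frac{\left(-35 + r\right) \left(-9 + r\right)}{6}$)
$\frac{1}{\left(L{\left(-53 \right)} - 4774\right) + f{\left(18 \cdot 5 \right)}} = \frac{1}{\left(\left(-53\right)^{3} - 4774\right) + \left(\frac{105}{2} - \frac{22 \cdot 18 \cdot 5}{3} + \frac{\left(18 \cdot 5\right)^{2}}{6}\right)} = \frac{1}{\left(-148877 - 4774\right) + \left(\frac{105}{2} - 660 + \frac{90^{2}}{6}\right)} = \frac{1}{-153651 + \left(\frac{105}{2} - 660 + \frac{1}{6} \cdot 8100\right)} = \frac{1}{-153651 + \left(\frac{105}{2} - 660 + 1350\right)} = \frac{1}{-153651 + \frac{1485}{2}} = \frac{1}{- \frac{305817}{2}} = - \frac{2}{305817}$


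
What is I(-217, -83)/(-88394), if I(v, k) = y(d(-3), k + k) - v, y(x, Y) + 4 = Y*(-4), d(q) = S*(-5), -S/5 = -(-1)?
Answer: -877/88394 ≈ -0.0099215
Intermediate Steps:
S = -5 (S = -(-5)*(-1*1) = -(-5)*(-1) = -5*1 = -5)
d(q) = 25 (d(q) = -5*(-5) = 25)
y(x, Y) = -4 - 4*Y (y(x, Y) = -4 + Y*(-4) = -4 - 4*Y)
I(v, k) = -4 - v - 8*k (I(v, k) = (-4 - 4*(k + k)) - v = (-4 - 8*k) - v = -4 - v - 8*k)
I(-217, -83)/(-88394) = (-4 - 1*(-217) - 8*(-83))/(-88394) = (-4 + 217 + 664)*(-1/88394) = 877*(-1/88394) = -877/88394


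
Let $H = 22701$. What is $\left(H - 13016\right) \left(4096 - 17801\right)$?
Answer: $-132732925$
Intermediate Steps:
$\left(H - 13016\right) \left(4096 - 17801\right) = \left(22701 - 13016\right) \left(4096 - 17801\right) = 9685 \left(-13705\right) = -132732925$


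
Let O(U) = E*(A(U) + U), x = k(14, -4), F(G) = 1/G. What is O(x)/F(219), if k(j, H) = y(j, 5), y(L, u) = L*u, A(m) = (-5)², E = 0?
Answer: 0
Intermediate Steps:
A(m) = 25
k(j, H) = 5*j (k(j, H) = j*5 = 5*j)
x = 70 (x = 5*14 = 70)
O(U) = 0 (O(U) = 0*(25 + U) = 0)
O(x)/F(219) = 0/(1/219) = 0*219 = 0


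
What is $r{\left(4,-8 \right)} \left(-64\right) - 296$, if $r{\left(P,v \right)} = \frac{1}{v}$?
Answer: $-288$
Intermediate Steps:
$r{\left(4,-8 \right)} \left(-64\right) - 296 = \frac{1}{-8} \left(-64\right) - 296 = \left(- \frac{1}{8}\right) \left(-64\right) - 296 = 8 - 296 = -288$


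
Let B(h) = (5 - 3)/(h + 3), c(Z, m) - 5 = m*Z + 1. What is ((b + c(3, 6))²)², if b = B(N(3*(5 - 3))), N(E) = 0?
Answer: 29986576/81 ≈ 3.7020e+5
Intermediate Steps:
c(Z, m) = 6 + Z*m (c(Z, m) = 5 + (m*Z + 1) = 5 + (Z*m + 1) = 5 + (1 + Z*m) = 6 + Z*m)
B(h) = 2/(3 + h)
b = ⅔ (b = 2/(3 + 0) = 2/3 = 2*(⅓) = ⅔ ≈ 0.66667)
((b + c(3, 6))²)² = ((⅔ + (6 + 3*6))²)² = ((⅔ + (6 + 18))²)² = ((⅔ + 24)²)² = ((74/3)²)² = (5476/9)² = 29986576/81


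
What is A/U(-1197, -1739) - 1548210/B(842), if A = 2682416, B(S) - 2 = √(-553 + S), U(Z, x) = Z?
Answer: -100219646/1197 ≈ -83726.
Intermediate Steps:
B(S) = 2 + √(-553 + S)
A/U(-1197, -1739) - 1548210/B(842) = 2682416/(-1197) - 1548210/(2 + √(-553 + 842)) = 2682416*(-1/1197) - 1548210/(2 + √289) = -2682416/1197 - 1548210/(2 + 17) = -2682416/1197 - 1548210/19 = -100219646/1197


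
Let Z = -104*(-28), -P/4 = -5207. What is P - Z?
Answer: 17916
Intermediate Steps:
P = 20828 (P = -4*(-5207) = 20828)
Z = 2912
P - Z = 20828 - 1*2912 = 20828 - 2912 = 17916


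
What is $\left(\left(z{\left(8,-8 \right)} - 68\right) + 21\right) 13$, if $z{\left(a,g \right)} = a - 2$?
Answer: $-533$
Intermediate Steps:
$z{\left(a,g \right)} = -2 + a$ ($z{\left(a,g \right)} = a - 2 = -2 + a$)
$\left(\left(z{\left(8,-8 \right)} - 68\right) + 21\right) 13 = \left(\left(\left(-2 + 8\right) - 68\right) + 21\right) 13 = \left(\left(6 - 68\right) + 21\right) 13 = \left(-62 + 21\right) 13 = \left(-41\right) 13 = -533$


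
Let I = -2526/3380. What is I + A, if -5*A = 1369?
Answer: -92797/338 ≈ -274.55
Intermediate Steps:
A = -1369/5 (A = -⅕*1369 = -1369/5 ≈ -273.80)
I = -1263/1690 (I = -2526*1/3380 = -1263/1690 ≈ -0.74734)
I + A = -1263/1690 - 1369/5 = -92797/338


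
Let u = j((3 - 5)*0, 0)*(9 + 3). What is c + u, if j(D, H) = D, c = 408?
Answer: 408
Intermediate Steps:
u = 0 (u = ((3 - 5)*0)*(9 + 3) = -2*0*12 = 0*12 = 0)
c + u = 408 + 0 = 408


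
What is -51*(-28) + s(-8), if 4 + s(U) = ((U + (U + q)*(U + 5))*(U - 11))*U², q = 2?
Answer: -10736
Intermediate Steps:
s(U) = -4 + U²*(-11 + U)*(U + (2 + U)*(5 + U)) (s(U) = -4 + ((U + (U + 2)*(U + 5))*(U - 11))*U² = -4 + ((U + (2 + U)*(5 + U))*(-11 + U))*U² = -4 + ((-11 + U)*(U + (2 + U)*(5 + U)))*U² = -4 + U²*(-11 + U)*(U + (2 + U)*(5 + U)))
-51*(-28) + s(-8) = -51*(-28) + (-4 + (-8)⁵ - 110*(-8)² - 78*(-8)³ - 3*(-8)⁴) = 1428 + (-4 - 32768 - 110*64 - 78*(-512) - 3*4096) = 1428 + (-4 - 32768 - 7040 + 39936 - 12288) = 1428 - 12164 = -10736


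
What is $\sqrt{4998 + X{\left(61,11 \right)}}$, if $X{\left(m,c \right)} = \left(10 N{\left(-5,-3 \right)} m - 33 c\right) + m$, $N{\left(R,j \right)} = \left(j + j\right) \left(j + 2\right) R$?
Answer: $2 i \sqrt{3401} \approx 116.64 i$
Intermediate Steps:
$N{\left(R,j \right)} = 2 R j \left(2 + j\right)$ ($N{\left(R,j \right)} = 2 j \left(2 + j\right) R = 2 j R \left(2 + j\right) = 2 R j \left(2 + j\right)$)
$X{\left(m,c \right)} = - 299 m - 33 c$ ($X{\left(m,c \right)} = \left(10 \cdot 2 \left(-5\right) \left(-3\right) \left(2 - 3\right) m - 33 c\right) + m = \left(10 \cdot 2 \left(-5\right) \left(-3\right) \left(-1\right) m - 33 c\right) + m = \left(10 \left(-30\right) m - 33 c\right) + m = \left(- 300 m - 33 c\right) + m = - 299 m - 33 c$)
$\sqrt{4998 + X{\left(61,11 \right)}} = \sqrt{4998 - 18602} = \sqrt{-13604} = 2 i \sqrt{3401}$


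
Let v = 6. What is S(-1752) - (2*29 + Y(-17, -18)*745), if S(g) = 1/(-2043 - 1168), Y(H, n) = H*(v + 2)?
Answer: 325152281/3211 ≈ 1.0126e+5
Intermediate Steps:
Y(H, n) = 8*H (Y(H, n) = H*(6 + 2) = H*8 = 8*H)
S(g) = -1/3211 (S(g) = 1/(-3211) = -1/3211)
S(-1752) - (2*29 + Y(-17, -18)*745) = -1/3211 - (2*29 + (8*(-17))*745) = -1/3211 - (58 - 136*745) = -1/3211 - (58 - 101320) = -1/3211 - 1*(-101262) = -1/3211 + 101262 = 325152281/3211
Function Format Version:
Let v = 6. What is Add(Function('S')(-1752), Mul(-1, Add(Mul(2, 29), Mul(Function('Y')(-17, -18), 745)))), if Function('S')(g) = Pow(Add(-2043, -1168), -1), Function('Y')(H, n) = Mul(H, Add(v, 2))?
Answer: Rational(325152281, 3211) ≈ 1.0126e+5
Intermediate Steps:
Function('Y')(H, n) = Mul(8, H) (Function('Y')(H, n) = Mul(H, Add(6, 2)) = Mul(H, 8) = Mul(8, H))
Function('S')(g) = Rational(-1, 3211) (Function('S')(g) = Pow(-3211, -1) = Rational(-1, 3211))
Add(Function('S')(-1752), Mul(-1, Add(Mul(2, 29), Mul(Function('Y')(-17, -18), 745)))) = Add(Rational(-1, 3211), Mul(-1, Add(Mul(2, 29), Mul(Mul(8, -17), 745)))) = Add(Rational(-1, 3211), Mul(-1, Add(58, Mul(-136, 745)))) = Add(Rational(-1, 3211), Mul(-1, Add(58, -101320))) = Add(Rational(-1, 3211), Mul(-1, -101262)) = Add(Rational(-1, 3211), 101262) = Rational(325152281, 3211)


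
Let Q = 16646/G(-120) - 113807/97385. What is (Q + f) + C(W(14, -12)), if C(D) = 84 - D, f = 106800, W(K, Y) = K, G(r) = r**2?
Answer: 14986848552991/140234400 ≈ 1.0687e+5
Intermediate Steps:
Q = -1775009/140234400 (Q = 16646/((-120)**2) - 113807/97385 = 16646/14400 - 113807*1/97385 = 16646*(1/14400) - 113807/97385 = 8323/7200 - 113807/97385 = -1775009/140234400 ≈ -0.012657)
(Q + f) + C(W(14, -12)) = (-1775009/140234400 + 106800) + (84 - 1*14) = 14977032144991/140234400 + (84 - 14) = 14977032144991/140234400 + 70 = 14986848552991/140234400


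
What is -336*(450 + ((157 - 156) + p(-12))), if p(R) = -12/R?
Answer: -151872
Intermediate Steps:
-336*(450 + ((157 - 156) + p(-12))) = -336*(450 + ((157 - 156) - 12/(-12))) = -336*(450 + (1 - 12*(-1/12))) = -336*(450 + (1 + 1)) = -336*(450 + 2) = -336*452 = -151872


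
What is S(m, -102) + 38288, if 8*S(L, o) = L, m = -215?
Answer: 306089/8 ≈ 38261.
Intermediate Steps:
S(L, o) = L/8
S(m, -102) + 38288 = (⅛)*(-215) + 38288 = -215/8 + 38288 = 306089/8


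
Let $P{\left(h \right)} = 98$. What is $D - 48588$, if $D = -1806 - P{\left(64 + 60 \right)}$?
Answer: $-50492$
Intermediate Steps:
$D = -1904$ ($D = -1806 - 98 = -1904$)
$D - 48588 = -1904 - 48588 = -50492$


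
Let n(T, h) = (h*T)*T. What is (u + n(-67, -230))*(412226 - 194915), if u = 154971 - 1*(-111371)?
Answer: -166488041808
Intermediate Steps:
u = 266342 (u = 154971 + 111371 = 266342)
n(T, h) = h*T² (n(T, h) = (T*h)*T = h*T²)
(u + n(-67, -230))*(412226 - 194915) = (266342 - 230*(-67)²)*(412226 - 194915) = (266342 - 230*4489)*217311 = (266342 - 1032470)*217311 = -766128*217311 = -166488041808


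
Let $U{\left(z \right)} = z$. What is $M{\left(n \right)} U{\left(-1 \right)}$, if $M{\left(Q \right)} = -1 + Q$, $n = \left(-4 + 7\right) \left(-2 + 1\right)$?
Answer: $4$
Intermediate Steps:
$n = -3$ ($n = 3 \left(-1\right) = -3$)
$M{\left(n \right)} U{\left(-1 \right)} = \left(-1 - 3\right) \left(-1\right) = \left(-4\right) \left(-1\right) = 4$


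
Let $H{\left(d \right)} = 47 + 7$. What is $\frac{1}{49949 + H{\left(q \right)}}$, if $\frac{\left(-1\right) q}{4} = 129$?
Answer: $\frac{1}{50003} \approx 1.9999 \cdot 10^{-5}$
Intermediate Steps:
$q = -516$ ($q = \left(-4\right) 129 = -516$)
$H{\left(d \right)} = 54$
$\frac{1}{49949 + H{\left(q \right)}} = \frac{1}{49949 + 54} = \frac{1}{50003}$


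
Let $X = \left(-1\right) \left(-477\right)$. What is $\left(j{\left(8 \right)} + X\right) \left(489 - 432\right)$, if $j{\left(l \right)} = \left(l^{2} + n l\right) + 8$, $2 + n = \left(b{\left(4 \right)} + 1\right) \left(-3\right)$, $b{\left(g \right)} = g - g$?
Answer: $29013$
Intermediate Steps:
$b{\left(g \right)} = 0$
$X = 477$
$n = -5$ ($n = -2 + \left(0 + 1\right) \left(-3\right) = -2 + 1 \left(-3\right) = -2 - 3 = -5$)
$j{\left(l \right)} = 8 + l^{2} - 5 l$ ($j{\left(l \right)} = \left(l^{2} - 5 l\right) + 8 = 8 + l^{2} - 5 l$)
$\left(j{\left(8 \right)} + X\right) \left(489 - 432\right) = \left(\left(8 + 8^{2} - 40\right) + 477\right) \left(489 - 432\right) = \left(\left(8 + 64 - 40\right) + 477\right) 57 = \left(32 + 477\right) 57 = 509 \cdot 57 = 29013$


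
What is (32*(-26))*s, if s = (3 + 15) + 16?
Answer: -28288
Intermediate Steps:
s = 34 (s = 18 + 16 = 34)
(32*(-26))*s = (32*(-26))*34 = -832*34 = -28288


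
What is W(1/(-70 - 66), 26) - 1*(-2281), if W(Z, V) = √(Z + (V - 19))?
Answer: 2281 + √32334/68 ≈ 2283.6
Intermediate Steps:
W(Z, V) = √(-19 + V + Z) (W(Z, V) = √(Z + (-19 + V)) = √(-19 + V + Z))
W(1/(-70 - 66), 26) - 1*(-2281) = √(-19 + 26 + 1/(-70 - 66)) - 1*(-2281) = √(-19 + 26 + 1/(-136)) + 2281 = √(-19 + 26 - 1/136) + 2281 = √(951/136) + 2281 = √32334/68 + 2281 = 2281 + √32334/68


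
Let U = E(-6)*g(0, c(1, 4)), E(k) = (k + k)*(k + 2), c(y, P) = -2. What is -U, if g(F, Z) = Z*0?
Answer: 0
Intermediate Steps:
g(F, Z) = 0
E(k) = 2*k*(2 + k) (E(k) = (2*k)*(2 + k) = 2*k*(2 + k))
U = 0 (U = (2*(-6)*(2 - 6))*0 = (2*(-6)*(-4))*0 = 48*0 = 0)
-U = -1*0 = 0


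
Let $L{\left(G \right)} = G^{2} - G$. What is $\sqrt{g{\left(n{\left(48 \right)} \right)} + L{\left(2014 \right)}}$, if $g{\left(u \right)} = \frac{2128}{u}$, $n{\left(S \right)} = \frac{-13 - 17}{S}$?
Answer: $\frac{\sqrt{101269430}}{5} \approx 2012.7$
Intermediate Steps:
$n{\left(S \right)} = - \frac{30}{S}$ ($n{\left(S \right)} = \frac{-13 - 17}{S} = - \frac{30}{S}$)
$\sqrt{g{\left(n{\left(48 \right)} \right)} + L{\left(2014 \right)}} = \sqrt{\frac{2128}{\left(-30\right) \frac{1}{48}} + 2014 \left(-1 + 2014\right)} = \sqrt{\frac{2128}{\left(-30\right) \frac{1}{48}} + 2014 \cdot 2013} = \sqrt{\frac{2128}{- \frac{5}{8}} + 4054182} = \sqrt{2128 \left(- \frac{8}{5}\right) + 4054182} = \sqrt{- \frac{17024}{5} + 4054182} = \sqrt{\frac{20253886}{5}} = \frac{\sqrt{101269430}}{5}$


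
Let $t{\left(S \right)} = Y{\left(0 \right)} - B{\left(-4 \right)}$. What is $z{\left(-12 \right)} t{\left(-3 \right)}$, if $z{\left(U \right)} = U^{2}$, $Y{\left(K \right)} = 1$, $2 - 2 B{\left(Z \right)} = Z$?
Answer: $-288$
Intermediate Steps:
$B{\left(Z \right)} = 1 - \frac{Z}{2}$
$t{\left(S \right)} = -2$ ($t{\left(S \right)} = 1 - \left(1 - -2\right) = 1 - \left(1 + 2\right) = 1 - 3 = -2$)
$z{\left(-12 \right)} t{\left(-3 \right)} = \left(-12\right)^{2} \left(-2\right) = 144 \left(-2\right) = -288$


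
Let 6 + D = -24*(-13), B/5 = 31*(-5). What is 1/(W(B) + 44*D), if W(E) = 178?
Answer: 1/13642 ≈ 7.3303e-5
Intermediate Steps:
B = -775 (B = 5*(31*(-5)) = 5*(-155) = -775)
D = 306 (D = -6 - 24*(-13) = -6 + 312 = 306)
1/(W(B) + 44*D) = 1/(178 + 44*306) = 1/(178 + 13464) = 1/13642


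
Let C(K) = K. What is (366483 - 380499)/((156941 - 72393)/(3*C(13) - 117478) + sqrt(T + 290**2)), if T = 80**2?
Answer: -34792030932288/312040373971549 - 483268831983840*sqrt(905)/312040373971549 ≈ -46.703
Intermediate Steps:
T = 6400
(366483 - 380499)/((156941 - 72393)/(3*C(13) - 117478) + sqrt(T + 290**2)) = (366483 - 380499)/((156941 - 72393)/(3*13 - 117478) + sqrt(6400 + 290**2)) = -14016/(84548/(39 - 117478) + sqrt(6400 + 84100)) = -14016/(84548/(-117439) + sqrt(90500)) = -14016/(84548*(-1/117439) + 10*sqrt(905)) = -14016/(-84548/117439 + 10*sqrt(905))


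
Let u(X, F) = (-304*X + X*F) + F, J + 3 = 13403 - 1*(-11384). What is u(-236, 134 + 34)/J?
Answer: 4033/3098 ≈ 1.3018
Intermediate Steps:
J = 24784 (J = -3 + (13403 - 1*(-11384)) = -3 + (13403 + 11384) = -3 + 24787 = 24784)
u(X, F) = F - 304*X + F*X (u(X, F) = (-304*X + F*X) + F = F - 304*X + F*X)
u(-236, 134 + 34)/J = ((134 + 34) - 304*(-236) + (134 + 34)*(-236))/24784 = (168 + 71744 + 168*(-236))*(1/24784) = (168 + 71744 - 39648)*(1/24784) = 32264*(1/24784) = 4033/3098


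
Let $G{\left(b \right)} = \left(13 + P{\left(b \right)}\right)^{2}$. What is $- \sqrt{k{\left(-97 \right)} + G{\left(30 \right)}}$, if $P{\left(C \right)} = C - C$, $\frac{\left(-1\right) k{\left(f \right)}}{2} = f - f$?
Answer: $-13$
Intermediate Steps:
$k{\left(f \right)} = 0$ ($k{\left(f \right)} = - 2 \left(f - f\right) = \left(-2\right) 0 = 0$)
$P{\left(C \right)} = 0$
$G{\left(b \right)} = 169$ ($G{\left(b \right)} = \left(13 + 0\right)^{2} = 13^{2} = 169$)
$- \sqrt{k{\left(-97 \right)} + G{\left(30 \right)}} = - \sqrt{0 + 169} = - \sqrt{169} = \left(-1\right) 13 = -13$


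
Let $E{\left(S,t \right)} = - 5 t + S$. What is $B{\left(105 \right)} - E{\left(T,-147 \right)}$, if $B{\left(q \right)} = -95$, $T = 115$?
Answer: $-945$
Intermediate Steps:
$E{\left(S,t \right)} = S - 5 t$
$B{\left(105 \right)} - E{\left(T,-147 \right)} = -95 - \left(115 - -735\right) = -95 - \left(115 + 735\right) = -95 - 850 = -945$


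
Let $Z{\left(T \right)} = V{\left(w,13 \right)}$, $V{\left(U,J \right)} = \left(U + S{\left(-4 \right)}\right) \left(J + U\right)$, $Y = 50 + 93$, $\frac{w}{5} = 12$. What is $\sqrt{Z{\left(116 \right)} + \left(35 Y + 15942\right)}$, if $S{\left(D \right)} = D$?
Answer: $\sqrt{25035} \approx 158.22$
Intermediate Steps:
$w = 60$ ($w = 5 \cdot 12 = 60$)
$Y = 143$
$V{\left(U,J \right)} = \left(-4 + U\right) \left(J + U\right)$ ($V{\left(U,J \right)} = \left(U - 4\right) \left(J + U\right) = \left(-4 + U\right) \left(J + U\right)$)
$Z{\left(T \right)} = 4088$ ($Z{\left(T \right)} = 60^{2} - 52 - 240 + 13 \cdot 60 = 3600 - 52 - 240 + 780 = 4088$)
$\sqrt{Z{\left(116 \right)} + \left(35 Y + 15942\right)} = \sqrt{4088 + \left(35 \cdot 143 + 15942\right)} = \sqrt{4088 + \left(5005 + 15942\right)} = \sqrt{4088 + 20947} = \sqrt{25035}$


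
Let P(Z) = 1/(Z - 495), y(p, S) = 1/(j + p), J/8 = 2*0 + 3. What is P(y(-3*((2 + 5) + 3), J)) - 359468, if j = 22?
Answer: -1423852756/3961 ≈ -3.5947e+5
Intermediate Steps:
J = 24 (J = 8*(2*0 + 3) = 8*(0 + 3) = 8*3 = 24)
y(p, S) = 1/(22 + p)
P(Z) = 1/(-495 + Z)
P(y(-3*((2 + 5) + 3), J)) - 359468 = 1/(-495 + 1/(22 - 3*((2 + 5) + 3))) - 359468 = 1/(-495 + 1/(22 - 3*(7 + 3))) - 359468 = 1/(-495 + 1/(22 - 3*10)) - 359468 = 1/(-495 + 1/(22 - 30)) - 359468 = 1/(-495 + 1/(-8)) - 359468 = 1/(-495 - ⅛) - 359468 = 1/(-3961/8) - 359468 = -8/3961 - 359468 = -1423852756/3961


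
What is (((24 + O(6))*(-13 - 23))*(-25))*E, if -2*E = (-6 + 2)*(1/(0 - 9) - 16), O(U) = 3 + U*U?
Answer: -1827000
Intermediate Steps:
O(U) = 3 + U²
E = -290/9 (E = -(-6 + 2)*(1/(0 - 9) - 16)/2 = -(-2)*(1/(-9) - 16) = -(-2)*(-⅑ - 16) = -(-2)*(-145)/9 = -½*580/9 = -290/9 ≈ -32.222)
(((24 + O(6))*(-13 - 23))*(-25))*E = (((24 + (3 + 6²))*(-13 - 23))*(-25))*(-290/9) = (((24 + (3 + 36))*(-36))*(-25))*(-290/9) = (((24 + 39)*(-36))*(-25))*(-290/9) = ((63*(-36))*(-25))*(-290/9) = -2268*(-25)*(-290/9) = 56700*(-290/9) = -1827000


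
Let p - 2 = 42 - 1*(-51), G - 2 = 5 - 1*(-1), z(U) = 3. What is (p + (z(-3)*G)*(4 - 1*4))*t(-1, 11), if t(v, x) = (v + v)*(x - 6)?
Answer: -950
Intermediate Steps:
t(v, x) = 2*v*(-6 + x) (t(v, x) = (2*v)*(-6 + x) = 2*v*(-6 + x))
G = 8 (G = 2 + (5 - 1*(-1)) = 2 + (5 + 1) = 2 + 6 = 8)
p = 95 (p = 2 + (42 - 1*(-51)) = 2 + (42 + 51) = 2 + 93 = 95)
(p + (z(-3)*G)*(4 - 1*4))*t(-1, 11) = (95 + (3*8)*(4 - 1*4))*(2*(-1)*(-6 + 11)) = (95 + 24*(4 - 4))*(2*(-1)*5) = (95 + 24*0)*(-10) = (95 + 0)*(-10) = 95*(-10) = -950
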